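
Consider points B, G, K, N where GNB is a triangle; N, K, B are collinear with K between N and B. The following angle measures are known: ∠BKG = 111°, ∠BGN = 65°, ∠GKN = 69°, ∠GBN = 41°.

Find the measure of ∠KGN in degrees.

∠KGN = 37°

1. ∠BNG = 74°  [△GNB]
2. ∠GNK = 74°  [K on ray NB]
3. ∠KGN = 37°  [△GNK]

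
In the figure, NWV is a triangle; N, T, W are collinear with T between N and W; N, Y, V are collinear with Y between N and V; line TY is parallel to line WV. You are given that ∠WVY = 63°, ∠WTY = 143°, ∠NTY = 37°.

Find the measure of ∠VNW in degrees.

1. ∠NVW = 63°  [Y on ray VN]
2. ∠NWV = 37°  [TY∥WV, corresponding at T]
3. ∠VNW = 80°  [△NWV]

∠VNW = 80°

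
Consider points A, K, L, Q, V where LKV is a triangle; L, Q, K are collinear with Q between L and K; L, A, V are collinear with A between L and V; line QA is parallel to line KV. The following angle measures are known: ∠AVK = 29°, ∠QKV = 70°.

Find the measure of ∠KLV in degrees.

∠KLV = 81°

1. ∠KVL = 29°  [A on ray VL]
2. ∠LKV = 70°  [Q on ray KL]
3. ∠KLV = 81°  [△LKV]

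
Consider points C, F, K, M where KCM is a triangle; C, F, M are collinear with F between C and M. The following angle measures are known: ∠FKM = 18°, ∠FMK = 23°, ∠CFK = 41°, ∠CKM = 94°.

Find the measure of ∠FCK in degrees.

∠FCK = 63°

1. ∠CMK = 23°  [F on ray MC]
2. ∠KCM = 63°  [△KCM]
3. ∠FCK = 63°  [F on ray CM]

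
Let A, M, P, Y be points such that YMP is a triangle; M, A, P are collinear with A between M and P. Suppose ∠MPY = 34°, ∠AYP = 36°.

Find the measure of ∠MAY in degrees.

∠MAY = 70°

1. ∠APY = 34°  [A on ray PM]
2. ∠PAY = 110°  [△YAP]
3. ∠MAY = 70°  [linear pair at A on MP]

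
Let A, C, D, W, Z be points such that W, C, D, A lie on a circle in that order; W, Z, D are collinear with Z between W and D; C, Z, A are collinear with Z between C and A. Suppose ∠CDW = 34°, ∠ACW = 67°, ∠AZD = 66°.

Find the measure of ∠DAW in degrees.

1. ∠CAW = 34°  [same arc WC]
2. ∠ADW = 67°  [same arc WA]
3. ∠AZW = 114°  [linear pair at Z on WD]
4. ∠AWD = 32°  [△WZA]
5. ∠DAW = 81°  [△WDA]

∠DAW = 81°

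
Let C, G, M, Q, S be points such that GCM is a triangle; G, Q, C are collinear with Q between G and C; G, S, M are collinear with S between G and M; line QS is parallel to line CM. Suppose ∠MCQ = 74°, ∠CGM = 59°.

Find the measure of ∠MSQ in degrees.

∠MSQ = 133°

1. ∠GCM = 74°  [Q on ray CG]
2. ∠CMG = 47°  [△GCM]
3. ∠GSQ = 47°  [QS∥CM, corresponding at S]
4. ∠MSQ = 133°  [linear pair at S on GM]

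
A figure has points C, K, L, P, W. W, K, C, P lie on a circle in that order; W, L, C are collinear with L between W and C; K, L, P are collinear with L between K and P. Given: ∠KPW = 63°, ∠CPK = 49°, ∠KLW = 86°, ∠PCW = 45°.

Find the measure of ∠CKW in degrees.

∠CKW = 68°

1. ∠KCW = 63°  [same arc WK]
2. ∠CWK = 49°  [same arc KC]
3. ∠CKW = 68°  [△WKC]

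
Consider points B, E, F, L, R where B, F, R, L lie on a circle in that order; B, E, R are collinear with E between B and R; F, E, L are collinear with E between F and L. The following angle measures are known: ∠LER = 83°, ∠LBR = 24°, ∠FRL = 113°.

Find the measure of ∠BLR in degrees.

1. ∠LFR = 24°  [same arc RL]
2. ∠FLR = 43°  [△FRL]
3. ∠BRL = 54°  [△REL]
4. ∠BLR = 102°  [△BRL]

∠BLR = 102°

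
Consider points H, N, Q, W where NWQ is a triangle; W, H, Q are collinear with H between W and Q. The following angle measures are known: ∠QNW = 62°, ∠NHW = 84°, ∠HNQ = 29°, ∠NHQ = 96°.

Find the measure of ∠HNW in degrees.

1. ∠HQN = 55°  [△NHQ]
2. ∠NQW = 55°  [H on ray QW]
3. ∠NWQ = 63°  [△NWQ]
4. ∠HWN = 63°  [H on ray WQ]
5. ∠HNW = 33°  [△NWH]

∠HNW = 33°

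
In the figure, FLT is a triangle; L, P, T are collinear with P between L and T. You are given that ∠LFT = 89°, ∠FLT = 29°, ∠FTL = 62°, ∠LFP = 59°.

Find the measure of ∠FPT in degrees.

1. ∠FLP = 29°  [P on ray LT]
2. ∠FPL = 92°  [△FLP]
3. ∠FPT = 88°  [linear pair at P on LT]

∠FPT = 88°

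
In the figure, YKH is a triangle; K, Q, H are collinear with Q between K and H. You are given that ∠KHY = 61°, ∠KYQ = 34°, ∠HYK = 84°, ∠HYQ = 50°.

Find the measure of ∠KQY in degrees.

∠KQY = 111°

1. ∠QHY = 61°  [Q on ray HK]
2. ∠HQY = 69°  [△YQH]
3. ∠KQY = 111°  [linear pair at Q on KH]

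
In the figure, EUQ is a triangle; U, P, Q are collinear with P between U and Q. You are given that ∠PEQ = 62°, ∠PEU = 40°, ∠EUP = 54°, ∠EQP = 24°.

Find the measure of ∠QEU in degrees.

1. ∠EUQ = 54°  [P on ray UQ]
2. ∠EQU = 24°  [P on ray QU]
3. ∠QEU = 102°  [△EUQ]

∠QEU = 102°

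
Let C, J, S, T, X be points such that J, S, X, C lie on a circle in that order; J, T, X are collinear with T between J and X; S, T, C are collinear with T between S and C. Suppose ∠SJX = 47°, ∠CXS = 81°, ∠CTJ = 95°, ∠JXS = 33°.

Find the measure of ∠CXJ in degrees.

1. ∠SCX = 47°  [same arc SX]
2. ∠CTX = 85°  [linear pair at T on JX]
3. ∠CXJ = 48°  [△XTC]

∠CXJ = 48°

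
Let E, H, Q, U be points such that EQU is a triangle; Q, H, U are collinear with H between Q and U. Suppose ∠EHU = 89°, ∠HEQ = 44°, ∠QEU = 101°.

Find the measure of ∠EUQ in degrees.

1. ∠EHQ = 91°  [linear pair at H on QU]
2. ∠EQH = 45°  [△EQH]
3. ∠EQU = 45°  [H on ray QU]
4. ∠EUQ = 34°  [△EQU]

∠EUQ = 34°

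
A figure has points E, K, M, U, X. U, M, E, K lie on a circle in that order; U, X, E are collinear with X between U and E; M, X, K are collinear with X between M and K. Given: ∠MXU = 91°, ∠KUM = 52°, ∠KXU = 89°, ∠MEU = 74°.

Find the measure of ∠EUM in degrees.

∠EUM = 35°

1. ∠EXM = 89°  [linear pair at X on UE]
2. ∠KEM = 128°  [cyclic UMEK, opposite ∠U+∠E]
3. ∠EMK = 17°  [△MXE]
4. ∠EKM = 35°  [△MEK]
5. ∠EUM = 35°  [same arc ME]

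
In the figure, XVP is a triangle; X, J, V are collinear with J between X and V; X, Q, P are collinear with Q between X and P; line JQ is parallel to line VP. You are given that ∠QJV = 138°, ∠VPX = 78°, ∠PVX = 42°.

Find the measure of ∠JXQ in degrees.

∠JXQ = 60°

1. ∠QJX = 42°  [linear pair at J on XV]
2. ∠JQX = 78°  [JQ∥VP, corresponding at Q]
3. ∠JXQ = 60°  [△XJQ]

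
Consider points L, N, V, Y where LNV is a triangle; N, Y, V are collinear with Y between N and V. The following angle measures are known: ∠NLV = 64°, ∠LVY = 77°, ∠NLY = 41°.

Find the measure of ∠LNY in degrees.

∠LNY = 39°

1. ∠LVN = 77°  [Y on ray VN]
2. ∠LNV = 39°  [△LNV]
3. ∠LNY = 39°  [Y on ray NV]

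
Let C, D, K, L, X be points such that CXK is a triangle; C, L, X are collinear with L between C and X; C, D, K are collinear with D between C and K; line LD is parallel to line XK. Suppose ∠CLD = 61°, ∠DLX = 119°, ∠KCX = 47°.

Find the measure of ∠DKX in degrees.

1. ∠CXK = 61°  [LD∥XK, corresponding at L]
2. ∠CKX = 72°  [△CXK]
3. ∠DKX = 72°  [D on ray KC]

∠DKX = 72°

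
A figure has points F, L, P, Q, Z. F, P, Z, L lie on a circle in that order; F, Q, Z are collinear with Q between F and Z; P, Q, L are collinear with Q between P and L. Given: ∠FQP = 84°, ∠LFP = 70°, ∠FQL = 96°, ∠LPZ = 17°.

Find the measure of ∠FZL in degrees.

∠FZL = 43°

1. ∠LQZ = 84°  [vertical angles at Q]
2. ∠LZP = 110°  [cyclic FPZL, opposite ∠F+∠Z]
3. ∠PLZ = 53°  [△PZL]
4. ∠FZL = 43°  [△ZQL]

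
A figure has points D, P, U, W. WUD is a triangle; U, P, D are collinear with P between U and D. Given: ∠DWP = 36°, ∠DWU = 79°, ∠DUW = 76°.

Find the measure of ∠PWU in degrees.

1. ∠UDW = 25°  [△WUD]
2. ∠PUW = 76°  [P on ray UD]
3. ∠PDW = 25°  [P on ray DU]
4. ∠DPW = 119°  [△WPD]
5. ∠UPW = 61°  [linear pair at P on UD]
6. ∠PWU = 43°  [△WUP]

∠PWU = 43°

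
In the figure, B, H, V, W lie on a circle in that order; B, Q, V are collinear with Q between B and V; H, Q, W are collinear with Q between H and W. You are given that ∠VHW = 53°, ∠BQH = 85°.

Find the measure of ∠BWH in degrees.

∠BWH = 32°

1. ∠VBW = 53°  [same arc VW]
2. ∠VQW = 85°  [vertical angles at Q]
3. ∠BQW = 95°  [linear pair at Q on BV]
4. ∠BWH = 32°  [△BQW]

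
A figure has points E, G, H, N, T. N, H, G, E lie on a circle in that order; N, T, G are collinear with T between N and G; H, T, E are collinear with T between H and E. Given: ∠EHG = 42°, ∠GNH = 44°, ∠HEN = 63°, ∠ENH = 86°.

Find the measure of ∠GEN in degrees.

1. ∠HGN = 63°  [same arc NH]
2. ∠GHN = 73°  [△NHG]
3. ∠GEN = 107°  [cyclic NHGE, opposite ∠H+∠E]

∠GEN = 107°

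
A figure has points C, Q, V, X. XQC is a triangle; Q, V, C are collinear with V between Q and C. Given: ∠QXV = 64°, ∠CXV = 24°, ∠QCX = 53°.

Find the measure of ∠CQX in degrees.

∠CQX = 39°

1. ∠VCX = 53°  [V on ray CQ]
2. ∠CVX = 103°  [△XVC]
3. ∠QVX = 77°  [linear pair at V on QC]
4. ∠VQX = 39°  [△XQV]
5. ∠CQX = 39°  [V on ray QC]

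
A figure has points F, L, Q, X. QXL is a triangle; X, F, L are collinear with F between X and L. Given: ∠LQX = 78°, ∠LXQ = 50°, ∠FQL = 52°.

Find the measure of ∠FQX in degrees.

∠FQX = 26°

1. ∠QLX = 52°  [△QXL]
2. ∠FXQ = 50°  [F on ray XL]
3. ∠FLQ = 52°  [F on ray LX]
4. ∠LFQ = 76°  [△QFL]
5. ∠QFX = 104°  [linear pair at F on XL]
6. ∠FQX = 26°  [△QXF]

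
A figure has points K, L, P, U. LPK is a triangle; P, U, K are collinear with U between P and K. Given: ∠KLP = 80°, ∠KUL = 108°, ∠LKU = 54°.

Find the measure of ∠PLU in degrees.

∠PLU = 62°

1. ∠LUP = 72°  [linear pair at U on PK]
2. ∠LKP = 54°  [U on ray KP]
3. ∠KPL = 46°  [△LPK]
4. ∠LPU = 46°  [U on ray PK]
5. ∠PLU = 62°  [△LPU]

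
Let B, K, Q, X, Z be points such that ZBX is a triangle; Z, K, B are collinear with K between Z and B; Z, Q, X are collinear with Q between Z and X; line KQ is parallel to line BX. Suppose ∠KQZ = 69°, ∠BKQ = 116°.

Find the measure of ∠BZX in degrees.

∠BZX = 47°

1. ∠QKZ = 64°  [linear pair at K on ZB]
2. ∠KZQ = 47°  [△ZKQ]
3. ∠BZX = 47°  [K on ZB, Q on ZX]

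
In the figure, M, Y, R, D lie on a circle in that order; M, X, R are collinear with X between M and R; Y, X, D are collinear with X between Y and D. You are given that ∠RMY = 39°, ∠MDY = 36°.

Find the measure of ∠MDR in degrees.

1. ∠MRY = 36°  [same arc MY]
2. ∠MYR = 105°  [△MYR]
3. ∠MDR = 75°  [cyclic MYRD, opposite ∠Y+∠D]

∠MDR = 75°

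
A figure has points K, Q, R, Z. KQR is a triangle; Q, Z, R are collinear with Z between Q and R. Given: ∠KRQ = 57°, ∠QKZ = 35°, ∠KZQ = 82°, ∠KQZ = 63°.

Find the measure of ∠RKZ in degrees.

1. ∠KRZ = 57°  [Z on ray RQ]
2. ∠KZR = 98°  [linear pair at Z on QR]
3. ∠RKZ = 25°  [△KZR]

∠RKZ = 25°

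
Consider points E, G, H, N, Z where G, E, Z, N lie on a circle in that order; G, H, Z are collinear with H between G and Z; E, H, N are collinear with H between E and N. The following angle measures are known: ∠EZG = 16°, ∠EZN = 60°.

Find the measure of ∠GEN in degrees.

∠GEN = 44°

1. ∠ENG = 16°  [same arc GE]
2. ∠EGN = 120°  [cyclic GEZN, opposite ∠G+∠Z]
3. ∠GEN = 44°  [△GEN]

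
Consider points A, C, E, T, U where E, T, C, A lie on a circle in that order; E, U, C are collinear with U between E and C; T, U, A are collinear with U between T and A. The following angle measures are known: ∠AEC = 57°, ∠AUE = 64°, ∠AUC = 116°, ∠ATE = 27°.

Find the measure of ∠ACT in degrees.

1. ∠EAT = 59°  [△EUA]
2. ∠AET = 94°  [△ETA]
3. ∠ACT = 86°  [cyclic ETCA, opposite ∠E+∠C]

∠ACT = 86°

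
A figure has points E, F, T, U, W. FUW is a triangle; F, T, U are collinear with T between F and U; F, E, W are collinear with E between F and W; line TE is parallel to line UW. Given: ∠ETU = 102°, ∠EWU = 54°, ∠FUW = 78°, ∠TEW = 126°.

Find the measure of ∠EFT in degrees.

1. ∠ETF = 78°  [linear pair at T on FU]
2. ∠FET = 54°  [linear pair at E on FW]
3. ∠EFT = 48°  [△FTE]

∠EFT = 48°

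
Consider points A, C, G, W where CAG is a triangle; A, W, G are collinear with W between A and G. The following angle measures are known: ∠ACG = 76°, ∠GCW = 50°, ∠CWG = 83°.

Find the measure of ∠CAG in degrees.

1. ∠CGW = 47°  [△CWG]
2. ∠AGC = 47°  [W on ray GA]
3. ∠CAG = 57°  [△CAG]

∠CAG = 57°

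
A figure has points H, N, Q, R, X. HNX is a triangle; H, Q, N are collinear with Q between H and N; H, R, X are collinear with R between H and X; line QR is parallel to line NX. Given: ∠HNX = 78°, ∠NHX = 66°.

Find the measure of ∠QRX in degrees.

1. ∠HXN = 36°  [△HNX]
2. ∠HRQ = 36°  [QR∥NX, corresponding at R]
3. ∠QRX = 144°  [linear pair at R on HX]

∠QRX = 144°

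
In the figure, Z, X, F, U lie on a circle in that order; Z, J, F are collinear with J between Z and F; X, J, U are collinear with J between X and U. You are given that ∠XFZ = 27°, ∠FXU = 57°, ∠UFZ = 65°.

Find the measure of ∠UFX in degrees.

1. ∠XUZ = 27°  [same arc ZX]
2. ∠UXZ = 65°  [same arc ZU]
3. ∠UZX = 88°  [△ZXU]
4. ∠UFX = 92°  [cyclic ZXFU, opposite ∠Z+∠F]

∠UFX = 92°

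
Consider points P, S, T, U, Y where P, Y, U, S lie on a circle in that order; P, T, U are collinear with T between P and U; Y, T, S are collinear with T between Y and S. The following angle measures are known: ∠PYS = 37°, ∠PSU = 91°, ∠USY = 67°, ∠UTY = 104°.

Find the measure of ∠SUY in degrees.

∠SUY = 61°

1. ∠PUS = 37°  [same arc PS]
2. ∠SPU = 52°  [△PUS]
3. ∠SYU = 52°  [same arc US]
4. ∠SUY = 61°  [△YUS]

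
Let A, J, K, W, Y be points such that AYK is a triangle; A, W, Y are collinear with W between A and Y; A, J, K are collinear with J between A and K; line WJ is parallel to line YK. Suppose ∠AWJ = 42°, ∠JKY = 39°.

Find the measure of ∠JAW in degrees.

∠JAW = 99°

1. ∠AYK = 42°  [WJ∥YK, corresponding at W]
2. ∠AKY = 39°  [J on ray KA]
3. ∠KAY = 99°  [△AYK]
4. ∠JAW = 99°  [W on AY, J on AK]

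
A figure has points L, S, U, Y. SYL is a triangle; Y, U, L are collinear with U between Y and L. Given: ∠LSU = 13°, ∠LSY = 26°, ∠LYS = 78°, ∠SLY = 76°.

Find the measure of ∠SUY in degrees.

∠SUY = 89°

1. ∠SLU = 76°  [U on ray LY]
2. ∠LUS = 91°  [△SUL]
3. ∠SUY = 89°  [linear pair at U on YL]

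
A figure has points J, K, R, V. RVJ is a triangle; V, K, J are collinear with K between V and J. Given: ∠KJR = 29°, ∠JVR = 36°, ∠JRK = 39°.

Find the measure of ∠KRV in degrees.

1. ∠JKR = 112°  [△RKJ]
2. ∠KVR = 36°  [K on ray VJ]
3. ∠RKV = 68°  [linear pair at K on VJ]
4. ∠KRV = 76°  [△RVK]

∠KRV = 76°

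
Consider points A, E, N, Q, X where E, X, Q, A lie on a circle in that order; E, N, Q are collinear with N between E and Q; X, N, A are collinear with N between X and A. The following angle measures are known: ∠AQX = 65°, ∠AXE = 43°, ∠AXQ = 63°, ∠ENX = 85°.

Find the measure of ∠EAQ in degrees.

1. ∠AQE = 43°  [same arc EA]
2. ∠AEQ = 63°  [same arc QA]
3. ∠EAQ = 74°  [△EQA]

∠EAQ = 74°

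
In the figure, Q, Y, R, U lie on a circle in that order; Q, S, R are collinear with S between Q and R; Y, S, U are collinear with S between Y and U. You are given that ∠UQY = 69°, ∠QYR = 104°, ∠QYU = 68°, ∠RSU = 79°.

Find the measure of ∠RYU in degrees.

∠RYU = 36°

1. ∠URY = 111°  [cyclic QYRU, opposite ∠Q+∠R]
2. ∠QRU = 68°  [same arc QU]
3. ∠RUY = 33°  [△RSU]
4. ∠RYU = 36°  [△YRU]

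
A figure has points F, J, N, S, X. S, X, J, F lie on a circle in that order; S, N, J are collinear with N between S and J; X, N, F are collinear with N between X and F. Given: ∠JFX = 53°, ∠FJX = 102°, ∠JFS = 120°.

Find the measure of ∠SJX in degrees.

1. ∠JSX = 53°  [same arc XJ]
2. ∠JXS = 60°  [cyclic SXJF, opposite ∠X+∠F]
3. ∠SJX = 67°  [△SXJ]

∠SJX = 67°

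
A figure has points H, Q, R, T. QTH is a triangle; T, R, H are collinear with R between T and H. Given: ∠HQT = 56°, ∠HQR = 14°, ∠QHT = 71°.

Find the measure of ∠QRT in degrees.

∠QRT = 85°

1. ∠QHR = 71°  [R on ray HT]
2. ∠HRQ = 95°  [△QRH]
3. ∠QRT = 85°  [linear pair at R on TH]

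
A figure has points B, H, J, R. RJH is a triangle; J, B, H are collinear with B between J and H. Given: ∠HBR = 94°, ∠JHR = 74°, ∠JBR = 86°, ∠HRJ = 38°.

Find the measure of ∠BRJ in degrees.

1. ∠HJR = 68°  [△RJH]
2. ∠BJR = 68°  [B on ray JH]
3. ∠BRJ = 26°  [△RJB]

∠BRJ = 26°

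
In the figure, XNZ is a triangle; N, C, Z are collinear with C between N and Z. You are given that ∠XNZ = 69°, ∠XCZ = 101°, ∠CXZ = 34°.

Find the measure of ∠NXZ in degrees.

1. ∠CZX = 45°  [△XCZ]
2. ∠NZX = 45°  [C on ray ZN]
3. ∠NXZ = 66°  [△XNZ]

∠NXZ = 66°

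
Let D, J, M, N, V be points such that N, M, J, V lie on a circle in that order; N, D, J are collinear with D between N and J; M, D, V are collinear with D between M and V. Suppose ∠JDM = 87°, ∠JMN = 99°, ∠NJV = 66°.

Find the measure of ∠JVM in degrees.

1. ∠NDV = 87°  [vertical angles at D]
2. ∠JDV = 93°  [linear pair at D on NJ]
3. ∠JVM = 21°  [△JDV]

∠JVM = 21°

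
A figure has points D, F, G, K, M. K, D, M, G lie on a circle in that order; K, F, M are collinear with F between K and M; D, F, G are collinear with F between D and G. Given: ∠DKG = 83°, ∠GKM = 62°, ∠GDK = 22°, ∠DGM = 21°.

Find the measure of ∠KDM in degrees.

1. ∠DGK = 75°  [△KDG]
2. ∠DKM = 21°  [same arc DM]
3. ∠DMK = 75°  [same arc KD]
4. ∠KDM = 84°  [△KDM]

∠KDM = 84°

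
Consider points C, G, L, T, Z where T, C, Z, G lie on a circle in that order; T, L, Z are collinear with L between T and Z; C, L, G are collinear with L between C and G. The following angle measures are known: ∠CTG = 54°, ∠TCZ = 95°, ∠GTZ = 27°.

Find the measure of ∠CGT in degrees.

1. ∠TGZ = 85°  [cyclic TCZG, opposite ∠C+∠G]
2. ∠GZT = 68°  [△TZG]
3. ∠GCT = 68°  [same arc TG]
4. ∠CGT = 58°  [△TCG]

∠CGT = 58°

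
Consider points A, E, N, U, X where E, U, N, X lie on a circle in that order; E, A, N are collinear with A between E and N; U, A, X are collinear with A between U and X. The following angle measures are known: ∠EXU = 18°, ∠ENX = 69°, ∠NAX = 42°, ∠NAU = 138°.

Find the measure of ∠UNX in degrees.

∠UNX = 87°

1. ∠ENU = 18°  [same arc EU]
2. ∠NXU = 69°  [△NAX]
3. ∠NUX = 24°  [△UAN]
4. ∠UNX = 87°  [△UNX]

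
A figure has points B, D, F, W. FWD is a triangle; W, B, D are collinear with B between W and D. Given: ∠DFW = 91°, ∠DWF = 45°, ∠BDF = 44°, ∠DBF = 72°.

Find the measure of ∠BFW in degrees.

1. ∠BWF = 45°  [B on ray WD]
2. ∠FBW = 108°  [linear pair at B on WD]
3. ∠BFW = 27°  [△FWB]

∠BFW = 27°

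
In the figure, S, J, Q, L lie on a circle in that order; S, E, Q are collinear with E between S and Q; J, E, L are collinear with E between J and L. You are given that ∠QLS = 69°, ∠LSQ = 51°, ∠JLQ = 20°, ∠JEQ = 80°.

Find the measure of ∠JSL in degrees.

1. ∠LJQ = 51°  [same arc QL]
2. ∠JQL = 109°  [△JQL]
3. ∠JSL = 71°  [cyclic SJQL, opposite ∠S+∠Q]

∠JSL = 71°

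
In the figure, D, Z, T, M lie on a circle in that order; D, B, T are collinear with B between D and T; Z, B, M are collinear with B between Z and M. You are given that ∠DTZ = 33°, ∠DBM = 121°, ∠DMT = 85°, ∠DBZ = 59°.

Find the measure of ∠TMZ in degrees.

1. ∠DMZ = 33°  [same arc DZ]
2. ∠MBT = 59°  [linear pair at B on DT]
3. ∠MDT = 26°  [△DBM]
4. ∠DTM = 69°  [△DTM]
5. ∠TMZ = 52°  [△TBM]

∠TMZ = 52°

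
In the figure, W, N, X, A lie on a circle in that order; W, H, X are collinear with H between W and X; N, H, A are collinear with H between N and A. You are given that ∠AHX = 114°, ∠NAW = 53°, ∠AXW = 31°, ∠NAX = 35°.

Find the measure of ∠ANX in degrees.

1. ∠NHW = 114°  [vertical angles at H]
2. ∠NXW = 53°  [same arc WN]
3. ∠NHX = 66°  [linear pair at H on WX]
4. ∠ANX = 61°  [△NHX]

∠ANX = 61°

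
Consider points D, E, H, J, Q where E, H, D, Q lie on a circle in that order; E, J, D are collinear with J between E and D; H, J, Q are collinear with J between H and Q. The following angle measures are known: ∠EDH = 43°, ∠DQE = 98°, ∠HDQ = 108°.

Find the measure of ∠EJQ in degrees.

1. ∠EQH = 43°  [same arc EH]
2. ∠HEQ = 72°  [cyclic EHDQ, opposite ∠E+∠D]
3. ∠EHQ = 65°  [△EHQ]
4. ∠EDQ = 65°  [same arc EQ]
5. ∠DEQ = 17°  [△EDQ]
6. ∠EJQ = 120°  [△EJQ]

∠EJQ = 120°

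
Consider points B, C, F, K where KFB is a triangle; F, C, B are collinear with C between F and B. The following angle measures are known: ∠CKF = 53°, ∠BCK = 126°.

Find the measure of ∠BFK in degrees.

1. ∠FCK = 54°  [linear pair at C on FB]
2. ∠CFK = 73°  [△KFC]
3. ∠BFK = 73°  [C on ray FB]

∠BFK = 73°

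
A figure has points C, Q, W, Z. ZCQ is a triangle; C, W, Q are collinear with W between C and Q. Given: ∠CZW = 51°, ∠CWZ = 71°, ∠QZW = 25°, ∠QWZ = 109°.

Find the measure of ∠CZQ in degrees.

1. ∠WCZ = 58°  [△ZCW]
2. ∠WQZ = 46°  [△ZWQ]
3. ∠QCZ = 58°  [W on ray CQ]
4. ∠CQZ = 46°  [W on ray QC]
5. ∠CZQ = 76°  [△ZCQ]

∠CZQ = 76°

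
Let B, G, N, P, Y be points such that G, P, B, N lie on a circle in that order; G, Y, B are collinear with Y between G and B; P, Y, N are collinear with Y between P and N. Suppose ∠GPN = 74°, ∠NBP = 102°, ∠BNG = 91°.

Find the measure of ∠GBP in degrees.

∠GBP = 28°

1. ∠NGP = 78°  [cyclic GPBN, opposite ∠G+∠B]
2. ∠GNP = 28°  [△GPN]
3. ∠GBP = 28°  [same arc GP]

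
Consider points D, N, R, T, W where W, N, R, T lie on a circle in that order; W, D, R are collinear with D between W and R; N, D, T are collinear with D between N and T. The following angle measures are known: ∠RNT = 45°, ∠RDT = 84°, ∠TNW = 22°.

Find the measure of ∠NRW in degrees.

∠NRW = 39°

1. ∠RWT = 45°  [same arc RT]
2. ∠TDW = 96°  [linear pair at D on WR]
3. ∠NTW = 39°  [△WDT]
4. ∠NRW = 39°  [same arc WN]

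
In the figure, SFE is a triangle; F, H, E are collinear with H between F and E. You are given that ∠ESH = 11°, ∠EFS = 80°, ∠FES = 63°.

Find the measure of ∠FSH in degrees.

∠FSH = 26°

1. ∠HFS = 80°  [H on ray FE]
2. ∠HES = 63°  [H on ray EF]
3. ∠EHS = 106°  [△SHE]
4. ∠FHS = 74°  [linear pair at H on FE]
5. ∠FSH = 26°  [△SFH]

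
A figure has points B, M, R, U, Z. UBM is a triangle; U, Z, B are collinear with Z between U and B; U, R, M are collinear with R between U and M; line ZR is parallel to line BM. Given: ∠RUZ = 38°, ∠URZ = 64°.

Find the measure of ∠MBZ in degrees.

1. ∠RZU = 78°  [△UZR]
2. ∠BZR = 102°  [linear pair at Z on UB]
3. ∠MBZ = 78°  [ZR∥BM, co-interior at B–Z]

∠MBZ = 78°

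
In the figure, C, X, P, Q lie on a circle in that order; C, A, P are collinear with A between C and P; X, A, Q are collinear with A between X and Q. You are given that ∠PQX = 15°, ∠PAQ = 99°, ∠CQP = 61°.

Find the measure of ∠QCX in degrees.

1. ∠PCX = 15°  [same arc XP]
2. ∠CPQ = 66°  [△PAQ]
3. ∠CAX = 99°  [vertical angles at A]
4. ∠CAQ = 81°  [linear pair at A on CP]
5. ∠PCQ = 53°  [△CPQ]
6. ∠CXQ = 66°  [△CAX]
7. ∠CQX = 46°  [△CAQ]
8. ∠QCX = 68°  [△CXQ]

∠QCX = 68°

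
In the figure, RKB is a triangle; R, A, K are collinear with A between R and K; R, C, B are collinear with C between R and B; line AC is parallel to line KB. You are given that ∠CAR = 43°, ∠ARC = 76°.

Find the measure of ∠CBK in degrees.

1. ∠ACR = 61°  [△RAC]
2. ∠ACB = 119°  [linear pair at C on RB]
3. ∠CBK = 61°  [AC∥KB, co-interior at B–C]

∠CBK = 61°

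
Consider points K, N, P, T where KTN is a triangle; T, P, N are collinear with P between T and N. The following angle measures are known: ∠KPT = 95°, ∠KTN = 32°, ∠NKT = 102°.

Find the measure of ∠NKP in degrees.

∠NKP = 49°

1. ∠KPN = 85°  [linear pair at P on TN]
2. ∠KNT = 46°  [△KTN]
3. ∠KNP = 46°  [P on ray NT]
4. ∠NKP = 49°  [△KPN]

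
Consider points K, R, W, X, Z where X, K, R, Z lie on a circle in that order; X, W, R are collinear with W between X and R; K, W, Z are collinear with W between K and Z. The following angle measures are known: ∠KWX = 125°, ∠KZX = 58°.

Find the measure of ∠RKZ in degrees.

1. ∠KWR = 55°  [linear pair at W on XR]
2. ∠KRX = 58°  [same arc XK]
3. ∠RKZ = 67°  [△KWR]

∠RKZ = 67°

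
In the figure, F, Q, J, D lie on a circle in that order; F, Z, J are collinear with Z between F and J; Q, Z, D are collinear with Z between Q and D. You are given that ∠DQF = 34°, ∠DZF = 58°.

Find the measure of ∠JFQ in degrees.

∠JFQ = 24°

1. ∠DJF = 34°  [same arc FD]
2. ∠DZJ = 122°  [linear pair at Z on FJ]
3. ∠JDQ = 24°  [△JZD]
4. ∠JFQ = 24°  [same arc QJ]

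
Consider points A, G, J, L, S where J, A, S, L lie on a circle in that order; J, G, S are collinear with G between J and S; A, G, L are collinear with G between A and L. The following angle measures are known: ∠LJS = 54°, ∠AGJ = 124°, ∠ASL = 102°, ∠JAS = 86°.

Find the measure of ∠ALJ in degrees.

1. ∠LAS = 54°  [same arc SL]
2. ∠AGS = 56°  [linear pair at G on JS]
3. ∠ASJ = 70°  [△AGS]
4. ∠ALJ = 70°  [same arc JA]

∠ALJ = 70°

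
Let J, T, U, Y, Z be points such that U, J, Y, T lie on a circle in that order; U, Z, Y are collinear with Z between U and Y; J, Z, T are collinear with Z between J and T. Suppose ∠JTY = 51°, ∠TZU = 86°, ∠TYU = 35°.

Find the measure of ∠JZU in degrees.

∠JZU = 94°

1. ∠JUY = 51°  [same arc JY]
2. ∠TJU = 35°  [same arc UT]
3. ∠JZU = 94°  [△UZJ]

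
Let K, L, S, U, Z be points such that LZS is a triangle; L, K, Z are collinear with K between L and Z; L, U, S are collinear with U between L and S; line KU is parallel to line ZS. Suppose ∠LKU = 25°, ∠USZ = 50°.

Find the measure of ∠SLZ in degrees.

1. ∠LZS = 25°  [KU∥ZS, corresponding at K]
2. ∠LSZ = 50°  [U on ray SL]
3. ∠SLZ = 105°  [△LZS]

∠SLZ = 105°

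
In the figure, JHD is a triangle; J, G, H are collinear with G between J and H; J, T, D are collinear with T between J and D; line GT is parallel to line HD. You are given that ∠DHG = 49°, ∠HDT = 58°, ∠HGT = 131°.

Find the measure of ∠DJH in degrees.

∠DJH = 73°

1. ∠DHJ = 49°  [G on ray HJ]
2. ∠HDJ = 58°  [T on ray DJ]
3. ∠DJH = 73°  [△JHD]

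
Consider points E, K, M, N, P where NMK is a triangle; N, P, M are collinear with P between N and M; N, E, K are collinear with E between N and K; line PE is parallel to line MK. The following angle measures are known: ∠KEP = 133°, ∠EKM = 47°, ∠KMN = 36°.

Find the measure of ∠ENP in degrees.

1. ∠NEP = 47°  [linear pair at E on NK]
2. ∠EPN = 36°  [PE∥MK, corresponding at P]
3. ∠ENP = 97°  [△NPE]

∠ENP = 97°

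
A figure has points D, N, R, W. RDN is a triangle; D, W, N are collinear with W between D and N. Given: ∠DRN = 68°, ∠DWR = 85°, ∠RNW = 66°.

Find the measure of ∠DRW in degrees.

∠DRW = 49°

1. ∠DNR = 66°  [W on ray ND]
2. ∠NDR = 46°  [△RDN]
3. ∠RDW = 46°  [W on ray DN]
4. ∠DRW = 49°  [△RDW]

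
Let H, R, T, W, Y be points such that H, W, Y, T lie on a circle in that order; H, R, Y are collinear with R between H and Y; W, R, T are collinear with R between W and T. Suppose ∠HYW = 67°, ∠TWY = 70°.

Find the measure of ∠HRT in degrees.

∠HRT = 43°

1. ∠HTW = 67°  [same arc HW]
2. ∠THY = 70°  [same arc YT]
3. ∠HRT = 43°  [△HRT]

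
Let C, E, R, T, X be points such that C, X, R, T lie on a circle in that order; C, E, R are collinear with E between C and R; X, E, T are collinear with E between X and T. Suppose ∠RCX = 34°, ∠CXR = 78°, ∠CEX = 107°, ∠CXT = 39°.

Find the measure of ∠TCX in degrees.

∠TCX = 73°

1. ∠CRX = 68°  [△CXR]
2. ∠CTX = 68°  [same arc CX]
3. ∠TCX = 73°  [△CXT]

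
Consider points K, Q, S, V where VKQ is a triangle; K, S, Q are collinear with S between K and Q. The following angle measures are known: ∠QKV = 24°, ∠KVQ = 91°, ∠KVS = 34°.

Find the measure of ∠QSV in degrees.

1. ∠SKV = 24°  [S on ray KQ]
2. ∠KSV = 122°  [△VKS]
3. ∠QSV = 58°  [linear pair at S on KQ]

∠QSV = 58°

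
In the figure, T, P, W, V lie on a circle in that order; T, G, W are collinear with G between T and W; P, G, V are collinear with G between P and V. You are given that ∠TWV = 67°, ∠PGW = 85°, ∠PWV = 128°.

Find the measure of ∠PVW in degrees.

∠PVW = 18°

1. ∠TPV = 67°  [same arc TV]
2. ∠PGT = 95°  [linear pair at G on TW]
3. ∠PTW = 18°  [△TGP]
4. ∠PVW = 18°  [same arc PW]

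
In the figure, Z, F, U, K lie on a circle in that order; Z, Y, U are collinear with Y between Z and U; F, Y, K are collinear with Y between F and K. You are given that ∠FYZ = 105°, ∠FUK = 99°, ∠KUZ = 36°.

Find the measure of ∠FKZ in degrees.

1. ∠FZK = 81°  [cyclic ZFUK, opposite ∠Z+∠U]
2. ∠KFZ = 36°  [same arc ZK]
3. ∠FKZ = 63°  [△ZFK]

∠FKZ = 63°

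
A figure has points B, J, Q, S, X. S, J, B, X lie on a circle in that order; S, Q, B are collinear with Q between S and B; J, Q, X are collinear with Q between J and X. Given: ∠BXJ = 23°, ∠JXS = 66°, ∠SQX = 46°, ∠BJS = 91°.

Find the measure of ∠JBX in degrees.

∠JBX = 89°

1. ∠JBS = 66°  [same arc SJ]
2. ∠BQJ = 46°  [vertical angles at Q]
3. ∠BJX = 68°  [△JQB]
4. ∠JBX = 89°  [△JBX]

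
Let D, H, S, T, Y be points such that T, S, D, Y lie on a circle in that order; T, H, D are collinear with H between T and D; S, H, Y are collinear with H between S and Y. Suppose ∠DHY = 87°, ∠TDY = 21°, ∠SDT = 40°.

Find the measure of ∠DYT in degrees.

∠DYT = 112°

1. ∠THY = 93°  [linear pair at H on TD]
2. ∠SYT = 40°  [same arc TS]
3. ∠DTY = 47°  [△THY]
4. ∠DYT = 112°  [△TDY]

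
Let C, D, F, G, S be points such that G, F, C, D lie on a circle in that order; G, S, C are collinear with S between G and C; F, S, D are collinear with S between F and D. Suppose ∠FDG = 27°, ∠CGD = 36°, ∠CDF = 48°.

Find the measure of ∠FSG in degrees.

∠FSG = 63°

1. ∠FCG = 27°  [same arc GF]
2. ∠CFD = 36°  [same arc CD]
3. ∠CSF = 117°  [△FSC]
4. ∠FSG = 63°  [linear pair at S on GC]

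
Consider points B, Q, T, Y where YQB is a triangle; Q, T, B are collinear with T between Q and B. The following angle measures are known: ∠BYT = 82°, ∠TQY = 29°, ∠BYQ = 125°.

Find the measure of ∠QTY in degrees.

1. ∠BQY = 29°  [T on ray QB]
2. ∠QBY = 26°  [△YQB]
3. ∠TBY = 26°  [T on ray BQ]
4. ∠BTY = 72°  [△YTB]
5. ∠QTY = 108°  [linear pair at T on QB]

∠QTY = 108°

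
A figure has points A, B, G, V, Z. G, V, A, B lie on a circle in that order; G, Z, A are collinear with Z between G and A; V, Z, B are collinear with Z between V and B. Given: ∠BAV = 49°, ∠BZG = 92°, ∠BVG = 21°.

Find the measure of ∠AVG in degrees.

1. ∠BGV = 131°  [cyclic GVAB, opposite ∠G+∠A]
2. ∠AZV = 92°  [vertical angles at Z]
3. ∠GBV = 28°  [△GVB]
4. ∠GZV = 88°  [linear pair at Z on GA]
5. ∠GAV = 28°  [same arc GV]
6. ∠AGV = 71°  [△GZV]
7. ∠AVG = 81°  [△GVA]

∠AVG = 81°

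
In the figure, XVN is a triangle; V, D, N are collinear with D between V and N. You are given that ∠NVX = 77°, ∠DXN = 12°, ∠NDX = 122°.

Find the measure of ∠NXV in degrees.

∠NXV = 57°

1. ∠DNX = 46°  [△XDN]
2. ∠VNX = 46°  [D on ray NV]
3. ∠NXV = 57°  [△XVN]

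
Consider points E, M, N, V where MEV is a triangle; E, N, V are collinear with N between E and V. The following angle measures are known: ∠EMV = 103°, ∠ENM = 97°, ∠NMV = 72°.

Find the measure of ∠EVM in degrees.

∠EVM = 25°

1. ∠MNV = 83°  [linear pair at N on EV]
2. ∠MVN = 25°  [△MNV]
3. ∠EVM = 25°  [N on ray VE]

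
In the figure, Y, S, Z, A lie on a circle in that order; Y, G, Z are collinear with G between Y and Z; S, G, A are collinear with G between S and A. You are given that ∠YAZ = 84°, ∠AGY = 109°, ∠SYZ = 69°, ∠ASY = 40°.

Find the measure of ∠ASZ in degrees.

∠ASZ = 56°

1. ∠YSZ = 96°  [cyclic YSZA, opposite ∠S+∠A]
2. ∠SGZ = 109°  [vertical angles at G]
3. ∠SZY = 15°  [△YSZ]
4. ∠ASZ = 56°  [△SGZ]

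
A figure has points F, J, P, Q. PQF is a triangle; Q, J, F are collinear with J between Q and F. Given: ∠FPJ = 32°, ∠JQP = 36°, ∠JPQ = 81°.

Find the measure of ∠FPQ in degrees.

1. ∠PJQ = 63°  [△PQJ]
2. ∠FQP = 36°  [J on ray QF]
3. ∠FJP = 117°  [linear pair at J on QF]
4. ∠JFP = 31°  [△PJF]
5. ∠PFQ = 31°  [J on ray FQ]
6. ∠FPQ = 113°  [△PQF]

∠FPQ = 113°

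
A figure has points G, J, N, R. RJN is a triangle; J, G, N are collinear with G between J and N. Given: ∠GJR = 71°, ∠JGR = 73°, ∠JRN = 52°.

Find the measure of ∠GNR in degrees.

∠GNR = 57°

1. ∠NJR = 71°  [G on ray JN]
2. ∠JNR = 57°  [△RJN]
3. ∠GNR = 57°  [G on ray NJ]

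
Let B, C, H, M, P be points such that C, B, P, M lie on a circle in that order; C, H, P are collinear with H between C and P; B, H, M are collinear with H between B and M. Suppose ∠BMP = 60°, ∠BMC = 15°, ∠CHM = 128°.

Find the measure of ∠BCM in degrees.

∠BCM = 97°

1. ∠BPC = 15°  [same arc CB]
2. ∠BHP = 128°  [vertical angles at H]
3. ∠MBP = 37°  [△BHP]
4. ∠BPM = 83°  [△BPM]
5. ∠BCM = 97°  [cyclic CBPM, opposite ∠C+∠P]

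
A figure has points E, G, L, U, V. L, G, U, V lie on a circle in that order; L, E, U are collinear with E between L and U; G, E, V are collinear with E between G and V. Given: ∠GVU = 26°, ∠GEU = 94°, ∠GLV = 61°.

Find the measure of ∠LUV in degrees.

∠LUV = 68°

1. ∠GLU = 26°  [same arc GU]
2. ∠GEL = 86°  [linear pair at E on LU]
3. ∠LGV = 68°  [△LEG]
4. ∠LUV = 68°  [same arc LV]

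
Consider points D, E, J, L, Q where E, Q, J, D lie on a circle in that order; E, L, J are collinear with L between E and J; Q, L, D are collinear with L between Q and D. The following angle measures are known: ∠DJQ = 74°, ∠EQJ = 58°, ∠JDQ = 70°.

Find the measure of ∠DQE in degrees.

∠DQE = 22°

1. ∠DQJ = 36°  [△QJD]
2. ∠EDJ = 122°  [cyclic EQJD, opposite ∠Q+∠D]
3. ∠DEJ = 36°  [same arc JD]
4. ∠DJE = 22°  [△EJD]
5. ∠DQE = 22°  [same arc ED]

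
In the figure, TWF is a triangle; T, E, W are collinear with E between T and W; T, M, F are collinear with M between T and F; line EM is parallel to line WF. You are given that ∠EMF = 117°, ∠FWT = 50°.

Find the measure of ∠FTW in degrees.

∠FTW = 67°

1. ∠EMT = 63°  [linear pair at M on TF]
2. ∠MET = 50°  [EM∥WF, corresponding at E]
3. ∠ETM = 67°  [△TEM]
4. ∠FTW = 67°  [E on TW, M on TF]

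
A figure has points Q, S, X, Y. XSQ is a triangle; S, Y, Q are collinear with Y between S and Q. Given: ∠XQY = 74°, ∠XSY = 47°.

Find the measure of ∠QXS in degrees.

∠QXS = 59°

1. ∠SQX = 74°  [Y on ray QS]
2. ∠QSX = 47°  [Y on ray SQ]
3. ∠QXS = 59°  [△XSQ]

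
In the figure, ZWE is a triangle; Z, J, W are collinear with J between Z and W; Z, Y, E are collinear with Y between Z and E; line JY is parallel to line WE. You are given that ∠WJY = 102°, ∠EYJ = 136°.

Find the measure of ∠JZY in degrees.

∠JZY = 58°

1. ∠YJZ = 78°  [linear pair at J on ZW]
2. ∠JYZ = 44°  [linear pair at Y on ZE]
3. ∠JZY = 58°  [△ZJY]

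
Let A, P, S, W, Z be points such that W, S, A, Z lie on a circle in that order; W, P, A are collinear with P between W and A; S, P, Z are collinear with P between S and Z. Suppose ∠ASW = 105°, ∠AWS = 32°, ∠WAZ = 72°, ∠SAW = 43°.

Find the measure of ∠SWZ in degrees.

1. ∠WSZ = 72°  [same arc WZ]
2. ∠SZW = 43°  [same arc WS]
3. ∠SWZ = 65°  [△WSZ]

∠SWZ = 65°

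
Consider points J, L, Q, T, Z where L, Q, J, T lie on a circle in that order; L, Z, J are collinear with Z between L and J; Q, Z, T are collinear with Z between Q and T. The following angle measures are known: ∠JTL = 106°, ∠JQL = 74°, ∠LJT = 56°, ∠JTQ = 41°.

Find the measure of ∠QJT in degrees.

∠QJT = 121°

1. ∠JLT = 18°  [△LJT]
2. ∠JQT = 18°  [same arc JT]
3. ∠QJT = 121°  [△QJT]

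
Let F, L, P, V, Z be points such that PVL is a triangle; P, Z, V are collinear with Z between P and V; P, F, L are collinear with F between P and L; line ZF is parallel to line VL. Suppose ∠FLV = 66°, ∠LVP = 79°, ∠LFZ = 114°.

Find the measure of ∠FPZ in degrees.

∠FPZ = 35°

1. ∠PLV = 66°  [F on ray LP]
2. ∠LPV = 35°  [△PVL]
3. ∠FPZ = 35°  [Z on PV, F on PL]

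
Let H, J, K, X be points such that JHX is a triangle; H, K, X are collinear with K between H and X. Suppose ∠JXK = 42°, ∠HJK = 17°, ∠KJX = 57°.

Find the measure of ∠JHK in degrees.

∠JHK = 64°

1. ∠JKX = 81°  [△JKX]
2. ∠HKJ = 99°  [linear pair at K on HX]
3. ∠JHK = 64°  [△JHK]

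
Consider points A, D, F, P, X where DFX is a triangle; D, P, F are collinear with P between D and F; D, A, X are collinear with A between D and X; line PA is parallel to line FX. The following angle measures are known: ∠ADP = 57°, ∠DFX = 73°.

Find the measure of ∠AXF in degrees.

∠AXF = 50°

1. ∠FDX = 57°  [P on DF, A on DX]
2. ∠DXF = 50°  [△DFX]
3. ∠AXF = 50°  [A on ray XD]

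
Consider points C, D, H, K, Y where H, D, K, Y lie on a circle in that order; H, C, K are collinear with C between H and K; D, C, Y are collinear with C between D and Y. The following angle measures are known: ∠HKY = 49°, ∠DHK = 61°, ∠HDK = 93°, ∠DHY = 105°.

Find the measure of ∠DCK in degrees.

∠DCK = 110°

1. ∠DYK = 61°  [same arc DK]
2. ∠DKH = 26°  [△HDK]
3. ∠DKY = 75°  [cyclic HDKY, opposite ∠H+∠K]
4. ∠KDY = 44°  [△DKY]
5. ∠DCK = 110°  [△DCK]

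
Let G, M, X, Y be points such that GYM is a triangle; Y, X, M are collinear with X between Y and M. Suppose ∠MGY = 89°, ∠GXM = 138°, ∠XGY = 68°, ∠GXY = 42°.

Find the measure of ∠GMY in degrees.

∠GMY = 21°

1. ∠GYX = 70°  [△GYX]
2. ∠GYM = 70°  [X on ray YM]
3. ∠GMY = 21°  [△GYM]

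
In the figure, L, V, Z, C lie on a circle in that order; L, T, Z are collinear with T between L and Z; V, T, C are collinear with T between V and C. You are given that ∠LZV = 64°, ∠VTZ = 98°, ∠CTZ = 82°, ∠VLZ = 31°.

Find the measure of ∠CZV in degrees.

∠CZV = 131°

1. ∠CVZ = 18°  [△VTZ]
2. ∠VCZ = 31°  [same arc VZ]
3. ∠CZV = 131°  [△VZC]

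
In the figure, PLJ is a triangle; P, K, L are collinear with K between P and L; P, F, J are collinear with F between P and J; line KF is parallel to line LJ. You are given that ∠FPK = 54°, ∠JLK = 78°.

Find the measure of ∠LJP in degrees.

1. ∠JPL = 54°  [K on PL, F on PJ]
2. ∠JLP = 78°  [K on ray LP]
3. ∠LJP = 48°  [△PLJ]

∠LJP = 48°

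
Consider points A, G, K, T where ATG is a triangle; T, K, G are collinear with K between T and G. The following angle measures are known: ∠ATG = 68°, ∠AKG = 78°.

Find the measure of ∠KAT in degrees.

∠KAT = 10°

1. ∠ATK = 68°  [K on ray TG]
2. ∠AKT = 102°  [linear pair at K on TG]
3. ∠KAT = 10°  [△ATK]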